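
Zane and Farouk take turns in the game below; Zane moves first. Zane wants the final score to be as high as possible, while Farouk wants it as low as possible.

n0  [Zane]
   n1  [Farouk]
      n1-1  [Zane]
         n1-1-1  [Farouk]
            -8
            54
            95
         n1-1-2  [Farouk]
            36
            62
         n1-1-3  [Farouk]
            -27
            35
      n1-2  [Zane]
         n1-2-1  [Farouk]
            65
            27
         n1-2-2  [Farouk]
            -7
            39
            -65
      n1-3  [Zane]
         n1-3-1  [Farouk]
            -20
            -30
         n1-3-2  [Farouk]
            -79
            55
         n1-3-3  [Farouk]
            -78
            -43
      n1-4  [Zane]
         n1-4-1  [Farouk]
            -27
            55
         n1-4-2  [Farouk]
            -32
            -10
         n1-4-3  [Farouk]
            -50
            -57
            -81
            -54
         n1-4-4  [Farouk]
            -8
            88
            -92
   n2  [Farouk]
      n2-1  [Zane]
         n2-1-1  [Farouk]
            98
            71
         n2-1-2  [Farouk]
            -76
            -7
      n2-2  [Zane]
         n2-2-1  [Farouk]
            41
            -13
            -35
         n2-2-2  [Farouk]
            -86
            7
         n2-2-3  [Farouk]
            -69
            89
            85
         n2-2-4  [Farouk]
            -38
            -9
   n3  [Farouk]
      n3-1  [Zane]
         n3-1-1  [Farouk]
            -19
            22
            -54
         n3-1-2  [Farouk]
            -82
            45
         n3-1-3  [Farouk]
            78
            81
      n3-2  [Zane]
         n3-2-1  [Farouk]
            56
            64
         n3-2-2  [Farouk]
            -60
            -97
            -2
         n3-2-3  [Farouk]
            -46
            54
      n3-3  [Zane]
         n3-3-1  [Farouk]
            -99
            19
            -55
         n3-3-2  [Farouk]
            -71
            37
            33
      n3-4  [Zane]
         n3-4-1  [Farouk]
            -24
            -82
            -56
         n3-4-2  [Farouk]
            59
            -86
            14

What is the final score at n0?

-30

n1-1-1 (Farouk): min(-8, 54, 95) = -8
n1-1-2 (Farouk): min(36, 62) = 36
n1-1-3 (Farouk): min(-27, 35) = -27
n1-1 (Zane): max(-8, 36, -27) = 36
n1-2-1 (Farouk): min(65, 27) = 27
n1-2-2 (Farouk): min(-7, 39, -65) = -65
n1-2 (Zane): max(27, -65) = 27
n1-3-1 (Farouk): min(-20, -30) = -30
n1-3-2 (Farouk): min(-79, 55) = -79
n1-3-3 (Farouk): min(-78, -43) = -78
n1-3 (Zane): max(-30, -79, -78) = -30
n1-4-1 (Farouk): min(-27, 55) = -27
n1-4-2 (Farouk): min(-32, -10) = -32
n1-4-3 (Farouk): min(-50, -57, -81, -54) = -81
n1-4-4 (Farouk): min(-8, 88, -92) = -92
n1-4 (Zane): max(-27, -32, -81, -92) = -27
n1 (Farouk): min(36, 27, -30, -27) = -30
n2-1-1 (Farouk): min(98, 71) = 71
n2-1-2 (Farouk): min(-76, -7) = -76
n2-1 (Zane): max(71, -76) = 71
n2-2-1 (Farouk): min(41, -13, -35) = -35
n2-2-2 (Farouk): min(-86, 7) = -86
n2-2-3 (Farouk): min(-69, 89, 85) = -69
n2-2-4 (Farouk): min(-38, -9) = -38
n2-2 (Zane): max(-35, -86, -69, -38) = -35
n2 (Farouk): min(71, -35) = -35
n3-1-1 (Farouk): min(-19, 22, -54) = -54
n3-1-2 (Farouk): min(-82, 45) = -82
n3-1-3 (Farouk): min(78, 81) = 78
n3-1 (Zane): max(-54, -82, 78) = 78
n3-2-1 (Farouk): min(56, 64) = 56
n3-2-2 (Farouk): min(-60, -97, -2) = -97
n3-2-3 (Farouk): min(-46, 54) = -46
n3-2 (Zane): max(56, -97, -46) = 56
n3-3-1 (Farouk): min(-99, 19, -55) = -99
n3-3-2 (Farouk): min(-71, 37, 33) = -71
n3-3 (Zane): max(-99, -71) = -71
n3-4-1 (Farouk): min(-24, -82, -56) = -82
n3-4-2 (Farouk): min(59, -86, 14) = -86
n3-4 (Zane): max(-82, -86) = -82
n3 (Farouk): min(78, 56, -71, -82) = -82
n0 (Zane): max(-30, -35, -82) = -30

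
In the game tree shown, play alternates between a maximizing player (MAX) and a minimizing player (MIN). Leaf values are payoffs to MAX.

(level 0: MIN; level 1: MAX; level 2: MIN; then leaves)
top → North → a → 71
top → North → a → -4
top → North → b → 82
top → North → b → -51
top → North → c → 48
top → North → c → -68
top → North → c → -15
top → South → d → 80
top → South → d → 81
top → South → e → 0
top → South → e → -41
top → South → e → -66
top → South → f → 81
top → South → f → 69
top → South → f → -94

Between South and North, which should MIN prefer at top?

d (MIN): min(80, 81) = 80
e (MIN): min(0, -41, -66) = -66
f (MIN): min(81, 69, -94) = -94
South (MAX): max(80, -66, -94) = 80
a (MIN): min(71, -4) = -4
b (MIN): min(82, -51) = -51
c (MIN): min(48, -68, -15) = -68
North (MAX): max(-4, -51, -68) = -4
MIN prefers the lower value; South=80, North=-4. North is better since -4 < 80.

North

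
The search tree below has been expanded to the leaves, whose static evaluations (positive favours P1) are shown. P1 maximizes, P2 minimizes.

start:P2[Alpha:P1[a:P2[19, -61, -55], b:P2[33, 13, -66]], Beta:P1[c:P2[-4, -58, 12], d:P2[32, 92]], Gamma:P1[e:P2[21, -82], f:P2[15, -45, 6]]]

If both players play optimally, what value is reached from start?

-61

a (P2): min(19, -61, -55) = -61
b (P2): min(33, 13, -66) = -66
Alpha (P1): max(-61, -66) = -61
c (P2): min(-4, -58, 12) = -58
d (P2): min(32, 92) = 32
Beta (P1): max(-58, 32) = 32
e (P2): min(21, -82) = -82
f (P2): min(15, -45, 6) = -45
Gamma (P1): max(-82, -45) = -45
start (P2): min(-61, 32, -45) = -61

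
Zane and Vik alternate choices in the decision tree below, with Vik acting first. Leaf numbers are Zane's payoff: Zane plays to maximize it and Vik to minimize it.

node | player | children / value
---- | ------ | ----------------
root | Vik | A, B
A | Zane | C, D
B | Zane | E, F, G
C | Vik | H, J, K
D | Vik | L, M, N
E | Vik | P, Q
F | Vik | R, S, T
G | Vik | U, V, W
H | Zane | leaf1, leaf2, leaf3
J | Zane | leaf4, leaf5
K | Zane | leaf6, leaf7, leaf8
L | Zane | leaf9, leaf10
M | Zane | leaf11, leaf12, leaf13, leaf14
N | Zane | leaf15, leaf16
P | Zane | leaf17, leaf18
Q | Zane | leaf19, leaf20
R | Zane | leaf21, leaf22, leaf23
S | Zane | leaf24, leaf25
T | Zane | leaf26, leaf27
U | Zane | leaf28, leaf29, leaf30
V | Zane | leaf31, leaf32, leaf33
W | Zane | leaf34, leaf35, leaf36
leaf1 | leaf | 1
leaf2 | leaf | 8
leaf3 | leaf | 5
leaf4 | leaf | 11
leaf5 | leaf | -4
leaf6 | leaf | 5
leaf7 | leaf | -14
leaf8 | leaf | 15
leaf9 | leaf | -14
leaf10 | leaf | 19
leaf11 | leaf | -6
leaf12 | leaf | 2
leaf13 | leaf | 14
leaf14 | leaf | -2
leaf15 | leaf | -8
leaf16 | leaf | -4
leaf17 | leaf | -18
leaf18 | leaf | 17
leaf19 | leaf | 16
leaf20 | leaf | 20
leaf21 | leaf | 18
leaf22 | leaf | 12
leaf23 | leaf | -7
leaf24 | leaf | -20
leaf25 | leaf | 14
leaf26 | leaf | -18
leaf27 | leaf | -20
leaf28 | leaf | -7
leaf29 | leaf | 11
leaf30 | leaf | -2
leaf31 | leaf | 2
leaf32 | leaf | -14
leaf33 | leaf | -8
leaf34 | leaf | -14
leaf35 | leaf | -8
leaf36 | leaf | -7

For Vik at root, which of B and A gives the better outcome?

P (Zane): max(-18, 17) = 17
Q (Zane): max(16, 20) = 20
E (Vik): min(17, 20) = 17
R (Zane): max(18, 12, -7) = 18
S (Zane): max(-20, 14) = 14
T (Zane): max(-18, -20) = -18
F (Vik): min(18, 14, -18) = -18
U (Zane): max(-7, 11, -2) = 11
V (Zane): max(2, -14, -8) = 2
W (Zane): max(-14, -8, -7) = -7
G (Vik): min(11, 2, -7) = -7
B (Zane): max(17, -18, -7) = 17
H (Zane): max(1, 8, 5) = 8
J (Zane): max(11, -4) = 11
K (Zane): max(5, -14, 15) = 15
C (Vik): min(8, 11, 15) = 8
L (Zane): max(-14, 19) = 19
M (Zane): max(-6, 2, 14, -2) = 14
N (Zane): max(-8, -4) = -4
D (Vik): min(19, 14, -4) = -4
A (Zane): max(8, -4) = 8
Vik prefers the lower value; B=17, A=8. A is better since 8 < 17.

A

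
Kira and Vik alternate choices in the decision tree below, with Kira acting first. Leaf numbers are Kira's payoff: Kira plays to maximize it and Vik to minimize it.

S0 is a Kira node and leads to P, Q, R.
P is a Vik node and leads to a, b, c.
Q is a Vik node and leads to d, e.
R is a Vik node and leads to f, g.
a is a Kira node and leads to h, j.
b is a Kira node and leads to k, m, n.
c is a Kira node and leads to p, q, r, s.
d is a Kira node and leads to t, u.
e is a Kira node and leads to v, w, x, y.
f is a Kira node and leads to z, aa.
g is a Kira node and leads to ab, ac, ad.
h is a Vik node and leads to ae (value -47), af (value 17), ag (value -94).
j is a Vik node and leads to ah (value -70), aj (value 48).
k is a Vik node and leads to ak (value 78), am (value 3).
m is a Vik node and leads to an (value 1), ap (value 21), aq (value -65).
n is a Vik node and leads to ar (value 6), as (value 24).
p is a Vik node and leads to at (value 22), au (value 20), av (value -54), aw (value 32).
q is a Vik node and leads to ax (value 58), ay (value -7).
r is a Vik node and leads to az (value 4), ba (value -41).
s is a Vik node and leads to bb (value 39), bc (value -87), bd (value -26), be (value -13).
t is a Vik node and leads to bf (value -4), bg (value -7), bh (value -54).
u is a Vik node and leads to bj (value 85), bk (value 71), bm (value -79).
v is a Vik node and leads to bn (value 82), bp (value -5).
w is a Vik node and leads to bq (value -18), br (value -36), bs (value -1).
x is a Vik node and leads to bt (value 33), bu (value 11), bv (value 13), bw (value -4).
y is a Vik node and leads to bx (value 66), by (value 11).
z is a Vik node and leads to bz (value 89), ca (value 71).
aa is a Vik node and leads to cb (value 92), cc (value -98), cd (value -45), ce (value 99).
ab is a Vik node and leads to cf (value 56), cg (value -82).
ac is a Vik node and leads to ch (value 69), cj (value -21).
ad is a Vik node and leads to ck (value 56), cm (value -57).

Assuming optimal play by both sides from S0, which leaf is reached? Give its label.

h (Vik): min(-47, 17, -94) = -94
j (Vik): min(-70, 48) = -70
a (Kira): max(-94, -70) = -70
k (Vik): min(78, 3) = 3
m (Vik): min(1, 21, -65) = -65
n (Vik): min(6, 24) = 6
b (Kira): max(3, -65, 6) = 6
p (Vik): min(22, 20, -54, 32) = -54
q (Vik): min(58, -7) = -7
r (Vik): min(4, -41) = -41
s (Vik): min(39, -87, -26, -13) = -87
c (Kira): max(-54, -7, -41, -87) = -7
P (Vik): min(-70, 6, -7) = -70
t (Vik): min(-4, -7, -54) = -54
u (Vik): min(85, 71, -79) = -79
d (Kira): max(-54, -79) = -54
v (Vik): min(82, -5) = -5
w (Vik): min(-18, -36, -1) = -36
x (Vik): min(33, 11, 13, -4) = -4
y (Vik): min(66, 11) = 11
e (Kira): max(-5, -36, -4, 11) = 11
Q (Vik): min(-54, 11) = -54
z (Vik): min(89, 71) = 71
aa (Vik): min(92, -98, -45, 99) = -98
f (Kira): max(71, -98) = 71
ab (Vik): min(56, -82) = -82
ac (Vik): min(69, -21) = -21
ad (Vik): min(56, -57) = -57
g (Kira): max(-82, -21, -57) = -21
R (Vik): min(71, -21) = -21
S0 (Kira): max(-70, -54, -21) = -21
At S0, Kira picks R (highest: -21).
At R, Vik picks g (lowest: -21).
At g, Kira picks ac (highest: -21).
At ac, Vik picks cj (lowest: -21).
Terminal value -21.

cj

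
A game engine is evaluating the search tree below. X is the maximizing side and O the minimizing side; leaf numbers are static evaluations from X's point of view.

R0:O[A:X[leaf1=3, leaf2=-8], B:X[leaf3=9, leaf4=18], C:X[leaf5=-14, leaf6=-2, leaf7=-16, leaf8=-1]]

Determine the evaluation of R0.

A (X): max(3, -8) = 3
B (X): max(9, 18) = 18
C (X): max(-14, -2, -16, -1) = -1
R0 (O): min(3, 18, -1) = -1

-1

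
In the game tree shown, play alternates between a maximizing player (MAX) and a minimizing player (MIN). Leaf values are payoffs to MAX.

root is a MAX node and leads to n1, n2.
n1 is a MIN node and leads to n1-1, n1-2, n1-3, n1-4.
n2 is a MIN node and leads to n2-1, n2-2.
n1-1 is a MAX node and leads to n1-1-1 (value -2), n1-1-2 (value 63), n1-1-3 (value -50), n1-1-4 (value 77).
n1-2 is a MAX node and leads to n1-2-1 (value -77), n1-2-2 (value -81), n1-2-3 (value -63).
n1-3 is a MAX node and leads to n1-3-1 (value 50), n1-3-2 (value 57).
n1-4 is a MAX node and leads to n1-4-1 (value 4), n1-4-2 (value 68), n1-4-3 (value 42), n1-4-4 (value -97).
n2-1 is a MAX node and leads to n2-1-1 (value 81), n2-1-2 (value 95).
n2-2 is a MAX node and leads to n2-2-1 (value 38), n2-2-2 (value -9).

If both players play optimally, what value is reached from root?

38

n1-1 (MAX): max(-2, 63, -50, 77) = 77
n1-2 (MAX): max(-77, -81, -63) = -63
n1-3 (MAX): max(50, 57) = 57
n1-4 (MAX): max(4, 68, 42, -97) = 68
n1 (MIN): min(77, -63, 57, 68) = -63
n2-1 (MAX): max(81, 95) = 95
n2-2 (MAX): max(38, -9) = 38
n2 (MIN): min(95, 38) = 38
root (MAX): max(-63, 38) = 38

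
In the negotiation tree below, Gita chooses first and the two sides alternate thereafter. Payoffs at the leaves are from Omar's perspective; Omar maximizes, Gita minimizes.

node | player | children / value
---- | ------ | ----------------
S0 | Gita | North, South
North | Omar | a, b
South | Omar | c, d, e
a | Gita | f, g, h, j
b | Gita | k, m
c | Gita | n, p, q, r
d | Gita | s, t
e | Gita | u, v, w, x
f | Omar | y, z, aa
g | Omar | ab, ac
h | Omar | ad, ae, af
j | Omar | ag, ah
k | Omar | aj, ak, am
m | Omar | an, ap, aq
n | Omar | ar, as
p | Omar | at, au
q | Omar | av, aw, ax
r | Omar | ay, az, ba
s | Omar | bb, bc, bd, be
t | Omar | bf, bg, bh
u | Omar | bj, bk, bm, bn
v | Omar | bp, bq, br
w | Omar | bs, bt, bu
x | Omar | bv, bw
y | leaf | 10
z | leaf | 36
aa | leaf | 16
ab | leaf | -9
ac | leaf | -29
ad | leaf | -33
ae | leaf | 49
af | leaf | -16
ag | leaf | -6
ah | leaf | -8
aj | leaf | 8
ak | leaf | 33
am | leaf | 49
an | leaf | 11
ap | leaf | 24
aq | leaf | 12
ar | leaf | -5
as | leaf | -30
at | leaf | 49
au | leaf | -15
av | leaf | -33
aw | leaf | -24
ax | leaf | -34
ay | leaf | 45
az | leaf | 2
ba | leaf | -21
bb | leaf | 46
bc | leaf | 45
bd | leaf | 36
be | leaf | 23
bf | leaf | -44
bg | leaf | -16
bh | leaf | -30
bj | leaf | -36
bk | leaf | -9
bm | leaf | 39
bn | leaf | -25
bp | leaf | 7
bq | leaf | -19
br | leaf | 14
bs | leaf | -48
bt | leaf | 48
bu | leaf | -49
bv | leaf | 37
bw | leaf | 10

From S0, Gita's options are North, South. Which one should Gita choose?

South

f (Omar): max(10, 36, 16) = 36
g (Omar): max(-9, -29) = -9
h (Omar): max(-33, 49, -16) = 49
j (Omar): max(-6, -8) = -6
a (Gita): min(36, -9, 49, -6) = -9
k (Omar): max(8, 33, 49) = 49
m (Omar): max(11, 24, 12) = 24
b (Gita): min(49, 24) = 24
North (Omar): max(-9, 24) = 24
n (Omar): max(-5, -30) = -5
p (Omar): max(49, -15) = 49
q (Omar): max(-33, -24, -34) = -24
r (Omar): max(45, 2, -21) = 45
c (Gita): min(-5, 49, -24, 45) = -24
s (Omar): max(46, 45, 36, 23) = 46
t (Omar): max(-44, -16, -30) = -16
d (Gita): min(46, -16) = -16
u (Omar): max(-36, -9, 39, -25) = 39
v (Omar): max(7, -19, 14) = 14
w (Omar): max(-48, 48, -49) = 48
x (Omar): max(37, 10) = 37
e (Gita): min(39, 14, 48, 37) = 14
South (Omar): max(-24, -16, 14) = 14
S0 (Gita): min(24, 14) = 14
Gita at S0 wants the lowest of {North=24, South=14}, so chooses South.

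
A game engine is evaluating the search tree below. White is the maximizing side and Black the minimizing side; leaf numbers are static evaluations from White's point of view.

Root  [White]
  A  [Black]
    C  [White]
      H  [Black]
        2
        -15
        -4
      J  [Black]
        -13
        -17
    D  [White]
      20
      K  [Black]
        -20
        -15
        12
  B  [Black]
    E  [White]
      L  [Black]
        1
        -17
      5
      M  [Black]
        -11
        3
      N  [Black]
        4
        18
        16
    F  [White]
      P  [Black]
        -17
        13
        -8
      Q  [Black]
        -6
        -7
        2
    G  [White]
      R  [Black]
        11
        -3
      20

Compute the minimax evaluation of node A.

-15

H (Black): min(2, -15, -4) = -15
J (Black): min(-13, -17) = -17
C (White): max(-15, -17) = -15
K (Black): min(-20, -15, 12) = -20
D (White): max(20, -20) = 20
A (Black): min(-15, 20) = -15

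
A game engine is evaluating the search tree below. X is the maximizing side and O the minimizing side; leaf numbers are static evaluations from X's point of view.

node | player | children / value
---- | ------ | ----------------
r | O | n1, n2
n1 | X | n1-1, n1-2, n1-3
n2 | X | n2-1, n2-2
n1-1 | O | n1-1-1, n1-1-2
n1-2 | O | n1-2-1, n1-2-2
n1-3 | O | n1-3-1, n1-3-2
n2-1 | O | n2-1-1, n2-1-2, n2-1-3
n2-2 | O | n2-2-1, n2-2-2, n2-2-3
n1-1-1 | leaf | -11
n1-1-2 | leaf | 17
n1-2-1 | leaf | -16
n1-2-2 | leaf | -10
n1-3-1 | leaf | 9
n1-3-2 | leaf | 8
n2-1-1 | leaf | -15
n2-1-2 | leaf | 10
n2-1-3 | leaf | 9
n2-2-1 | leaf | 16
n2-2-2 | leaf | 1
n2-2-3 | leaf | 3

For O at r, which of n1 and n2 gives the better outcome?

n2

n1-1 (O): min(-11, 17) = -11
n1-2 (O): min(-16, -10) = -16
n1-3 (O): min(9, 8) = 8
n1 (X): max(-11, -16, 8) = 8
n2-1 (O): min(-15, 10, 9) = -15
n2-2 (O): min(16, 1, 3) = 1
n2 (X): max(-15, 1) = 1
O prefers the lower value; n1=8, n2=1. n2 is better since 1 < 8.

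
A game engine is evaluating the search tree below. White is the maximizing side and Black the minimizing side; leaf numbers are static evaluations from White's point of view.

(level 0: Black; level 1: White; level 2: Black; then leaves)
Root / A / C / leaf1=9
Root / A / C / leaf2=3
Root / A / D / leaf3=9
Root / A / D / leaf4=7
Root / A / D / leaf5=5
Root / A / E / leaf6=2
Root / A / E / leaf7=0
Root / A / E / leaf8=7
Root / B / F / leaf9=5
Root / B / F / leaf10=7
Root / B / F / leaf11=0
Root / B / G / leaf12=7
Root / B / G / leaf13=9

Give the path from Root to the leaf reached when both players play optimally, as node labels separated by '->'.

C (Black): min(9, 3) = 3
D (Black): min(9, 7, 5) = 5
E (Black): min(2, 0, 7) = 0
A (White): max(3, 5, 0) = 5
F (Black): min(5, 7, 0) = 0
G (Black): min(7, 9) = 7
B (White): max(0, 7) = 7
Root (Black): min(5, 7) = 5
At Root, Black picks A (lowest: 5).
At A, White picks D (highest: 5).
At D, Black picks leaf5 (lowest: 5).
Terminal value 5.

Root -> A -> D -> leaf5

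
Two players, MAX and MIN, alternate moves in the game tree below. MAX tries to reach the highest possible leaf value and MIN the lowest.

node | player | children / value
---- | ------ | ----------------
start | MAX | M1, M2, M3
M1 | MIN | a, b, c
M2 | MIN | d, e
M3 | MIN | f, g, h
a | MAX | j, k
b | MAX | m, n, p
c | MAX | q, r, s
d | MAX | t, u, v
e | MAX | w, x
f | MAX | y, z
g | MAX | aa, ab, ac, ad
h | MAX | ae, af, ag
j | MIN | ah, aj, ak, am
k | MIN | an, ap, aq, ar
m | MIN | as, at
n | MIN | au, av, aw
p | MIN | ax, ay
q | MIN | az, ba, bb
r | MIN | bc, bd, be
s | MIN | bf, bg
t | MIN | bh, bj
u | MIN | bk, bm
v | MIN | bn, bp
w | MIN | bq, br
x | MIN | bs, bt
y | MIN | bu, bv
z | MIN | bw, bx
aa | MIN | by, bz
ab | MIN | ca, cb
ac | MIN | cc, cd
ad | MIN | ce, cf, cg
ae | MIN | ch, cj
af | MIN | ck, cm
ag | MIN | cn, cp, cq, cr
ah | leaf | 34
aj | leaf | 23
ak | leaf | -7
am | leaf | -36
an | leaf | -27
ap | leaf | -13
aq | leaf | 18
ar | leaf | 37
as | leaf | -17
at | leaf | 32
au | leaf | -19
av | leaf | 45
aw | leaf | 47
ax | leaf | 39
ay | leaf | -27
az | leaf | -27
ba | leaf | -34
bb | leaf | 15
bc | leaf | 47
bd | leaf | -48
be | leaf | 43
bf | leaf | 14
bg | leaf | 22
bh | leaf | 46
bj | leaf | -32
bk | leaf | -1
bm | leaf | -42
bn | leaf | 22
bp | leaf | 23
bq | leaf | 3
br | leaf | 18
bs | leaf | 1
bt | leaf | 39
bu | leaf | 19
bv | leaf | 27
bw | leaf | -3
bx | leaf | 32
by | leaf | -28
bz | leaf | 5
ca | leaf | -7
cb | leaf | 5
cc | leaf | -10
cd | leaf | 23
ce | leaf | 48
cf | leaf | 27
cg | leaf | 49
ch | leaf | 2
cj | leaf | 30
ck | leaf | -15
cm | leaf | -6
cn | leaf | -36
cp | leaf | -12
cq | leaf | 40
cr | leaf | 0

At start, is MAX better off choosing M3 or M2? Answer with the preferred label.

M2

y (MIN): min(19, 27) = 19
z (MIN): min(-3, 32) = -3
f (MAX): max(19, -3) = 19
aa (MIN): min(-28, 5) = -28
ab (MIN): min(-7, 5) = -7
ac (MIN): min(-10, 23) = -10
ad (MIN): min(48, 27, 49) = 27
g (MAX): max(-28, -7, -10, 27) = 27
ae (MIN): min(2, 30) = 2
af (MIN): min(-15, -6) = -15
ag (MIN): min(-36, -12, 40, 0) = -36
h (MAX): max(2, -15, -36) = 2
M3 (MIN): min(19, 27, 2) = 2
t (MIN): min(46, -32) = -32
u (MIN): min(-1, -42) = -42
v (MIN): min(22, 23) = 22
d (MAX): max(-32, -42, 22) = 22
w (MIN): min(3, 18) = 3
x (MIN): min(1, 39) = 1
e (MAX): max(3, 1) = 3
M2 (MIN): min(22, 3) = 3
MAX prefers the higher value; M3=2, M2=3. M2 is better since 3 > 2.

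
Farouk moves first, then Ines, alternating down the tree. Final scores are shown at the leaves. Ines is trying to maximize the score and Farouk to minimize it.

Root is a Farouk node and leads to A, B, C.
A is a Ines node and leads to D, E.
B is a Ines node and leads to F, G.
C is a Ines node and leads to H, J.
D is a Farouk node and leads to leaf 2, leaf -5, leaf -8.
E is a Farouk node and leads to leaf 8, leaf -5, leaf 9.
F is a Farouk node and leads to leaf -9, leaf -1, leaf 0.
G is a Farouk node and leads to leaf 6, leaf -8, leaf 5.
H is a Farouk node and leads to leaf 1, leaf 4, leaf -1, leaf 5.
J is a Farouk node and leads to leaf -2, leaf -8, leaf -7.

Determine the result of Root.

-8

D (Farouk): min(2, -5, -8) = -8
E (Farouk): min(8, -5, 9) = -5
A (Ines): max(-8, -5) = -5
F (Farouk): min(-9, -1, 0) = -9
G (Farouk): min(6, -8, 5) = -8
B (Ines): max(-9, -8) = -8
H (Farouk): min(1, 4, -1, 5) = -1
J (Farouk): min(-2, -8, -7) = -8
C (Ines): max(-1, -8) = -1
Root (Farouk): min(-5, -8, -1) = -8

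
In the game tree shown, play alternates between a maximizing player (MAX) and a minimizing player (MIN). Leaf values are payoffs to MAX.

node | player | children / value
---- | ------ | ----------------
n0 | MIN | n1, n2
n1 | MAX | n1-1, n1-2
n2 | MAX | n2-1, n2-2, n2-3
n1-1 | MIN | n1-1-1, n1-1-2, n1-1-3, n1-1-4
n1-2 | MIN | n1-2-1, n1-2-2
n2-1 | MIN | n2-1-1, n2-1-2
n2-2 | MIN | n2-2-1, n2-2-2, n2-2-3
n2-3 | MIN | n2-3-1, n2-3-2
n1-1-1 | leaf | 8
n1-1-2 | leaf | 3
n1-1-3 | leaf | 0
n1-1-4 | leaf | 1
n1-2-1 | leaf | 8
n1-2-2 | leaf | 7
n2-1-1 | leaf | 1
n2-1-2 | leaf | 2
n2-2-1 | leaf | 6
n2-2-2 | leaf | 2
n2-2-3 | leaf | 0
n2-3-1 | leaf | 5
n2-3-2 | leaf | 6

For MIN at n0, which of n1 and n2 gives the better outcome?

n1-1 (MIN): min(8, 3, 0, 1) = 0
n1-2 (MIN): min(8, 7) = 7
n1 (MAX): max(0, 7) = 7
n2-1 (MIN): min(1, 2) = 1
n2-2 (MIN): min(6, 2, 0) = 0
n2-3 (MIN): min(5, 6) = 5
n2 (MAX): max(1, 0, 5) = 5
MIN prefers the lower value; n1=7, n2=5. n2 is better since 5 < 7.

n2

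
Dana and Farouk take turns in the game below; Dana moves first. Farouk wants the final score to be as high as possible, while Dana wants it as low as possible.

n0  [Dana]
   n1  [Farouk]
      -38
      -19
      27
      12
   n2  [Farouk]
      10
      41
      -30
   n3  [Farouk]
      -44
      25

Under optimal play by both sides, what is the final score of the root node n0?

n1 (Farouk): max(-38, -19, 27, 12) = 27
n2 (Farouk): max(10, 41, -30) = 41
n3 (Farouk): max(-44, 25) = 25
n0 (Dana): min(27, 41, 25) = 25

25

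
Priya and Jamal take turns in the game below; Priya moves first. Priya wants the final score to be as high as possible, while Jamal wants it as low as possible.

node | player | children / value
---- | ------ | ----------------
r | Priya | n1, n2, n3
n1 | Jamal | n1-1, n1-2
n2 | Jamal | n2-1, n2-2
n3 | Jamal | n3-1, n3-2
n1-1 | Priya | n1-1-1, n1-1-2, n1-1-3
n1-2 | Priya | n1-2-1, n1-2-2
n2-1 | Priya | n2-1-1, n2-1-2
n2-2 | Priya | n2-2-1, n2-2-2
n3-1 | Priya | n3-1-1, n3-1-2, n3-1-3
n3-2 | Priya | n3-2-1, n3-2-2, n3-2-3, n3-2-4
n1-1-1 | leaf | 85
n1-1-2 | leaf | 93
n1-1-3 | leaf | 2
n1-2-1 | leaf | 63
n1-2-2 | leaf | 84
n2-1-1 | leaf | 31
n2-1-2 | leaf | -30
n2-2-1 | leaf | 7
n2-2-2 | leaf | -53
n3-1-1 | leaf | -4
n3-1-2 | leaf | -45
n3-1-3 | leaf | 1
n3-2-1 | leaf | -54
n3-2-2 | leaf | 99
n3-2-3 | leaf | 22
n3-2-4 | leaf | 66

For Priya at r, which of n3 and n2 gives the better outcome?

n3-1 (Priya): max(-4, -45, 1) = 1
n3-2 (Priya): max(-54, 99, 22, 66) = 99
n3 (Jamal): min(1, 99) = 1
n2-1 (Priya): max(31, -30) = 31
n2-2 (Priya): max(7, -53) = 7
n2 (Jamal): min(31, 7) = 7
Priya prefers the higher value; n3=1, n2=7. n2 is better since 7 > 1.

n2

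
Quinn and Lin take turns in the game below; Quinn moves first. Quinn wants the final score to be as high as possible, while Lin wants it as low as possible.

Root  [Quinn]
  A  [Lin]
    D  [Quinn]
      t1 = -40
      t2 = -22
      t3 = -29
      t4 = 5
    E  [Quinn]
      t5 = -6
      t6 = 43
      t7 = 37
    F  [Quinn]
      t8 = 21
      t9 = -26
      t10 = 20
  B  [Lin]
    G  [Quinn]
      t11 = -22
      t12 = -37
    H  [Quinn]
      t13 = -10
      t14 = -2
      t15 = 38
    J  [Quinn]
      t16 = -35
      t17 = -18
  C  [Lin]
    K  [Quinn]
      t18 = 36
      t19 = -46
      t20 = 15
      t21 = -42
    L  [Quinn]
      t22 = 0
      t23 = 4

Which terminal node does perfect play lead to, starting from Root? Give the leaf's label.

D (Quinn): max(-40, -22, -29, 5) = 5
E (Quinn): max(-6, 43, 37) = 43
F (Quinn): max(21, -26, 20) = 21
A (Lin): min(5, 43, 21) = 5
G (Quinn): max(-22, -37) = -22
H (Quinn): max(-10, -2, 38) = 38
J (Quinn): max(-35, -18) = -18
B (Lin): min(-22, 38, -18) = -22
K (Quinn): max(36, -46, 15, -42) = 36
L (Quinn): max(0, 4) = 4
C (Lin): min(36, 4) = 4
Root (Quinn): max(5, -22, 4) = 5
At Root, Quinn picks A (highest: 5).
At A, Lin picks D (lowest: 5).
At D, Quinn picks t4 (highest: 5).
Terminal value 5.

t4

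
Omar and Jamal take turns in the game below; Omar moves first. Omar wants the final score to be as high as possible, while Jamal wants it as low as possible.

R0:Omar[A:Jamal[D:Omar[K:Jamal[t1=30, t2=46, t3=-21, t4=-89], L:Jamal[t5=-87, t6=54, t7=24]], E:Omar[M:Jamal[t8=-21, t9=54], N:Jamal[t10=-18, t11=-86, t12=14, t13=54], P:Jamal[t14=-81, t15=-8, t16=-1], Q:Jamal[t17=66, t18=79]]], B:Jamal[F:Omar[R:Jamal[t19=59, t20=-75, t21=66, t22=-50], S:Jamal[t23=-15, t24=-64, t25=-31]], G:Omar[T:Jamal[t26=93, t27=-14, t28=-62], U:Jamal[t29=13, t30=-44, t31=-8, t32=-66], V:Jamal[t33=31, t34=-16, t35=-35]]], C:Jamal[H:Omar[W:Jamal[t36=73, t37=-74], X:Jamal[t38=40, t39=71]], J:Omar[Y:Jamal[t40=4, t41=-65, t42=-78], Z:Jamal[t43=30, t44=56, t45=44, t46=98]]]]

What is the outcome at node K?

-89

K (Jamal): min(30, 46, -21, -89) = -89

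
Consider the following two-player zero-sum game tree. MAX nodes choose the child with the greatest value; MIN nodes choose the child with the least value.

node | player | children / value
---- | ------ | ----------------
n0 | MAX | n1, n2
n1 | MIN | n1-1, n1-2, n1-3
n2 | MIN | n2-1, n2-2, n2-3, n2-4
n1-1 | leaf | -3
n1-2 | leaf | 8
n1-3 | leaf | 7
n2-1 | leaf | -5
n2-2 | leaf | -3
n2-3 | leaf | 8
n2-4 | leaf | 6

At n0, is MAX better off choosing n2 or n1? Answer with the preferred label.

n2 (MIN): min(-5, -3, 8, 6) = -5
n1 (MIN): min(-3, 8, 7) = -3
MAX prefers the higher value; n2=-5, n1=-3. n1 is better since -3 > -5.

n1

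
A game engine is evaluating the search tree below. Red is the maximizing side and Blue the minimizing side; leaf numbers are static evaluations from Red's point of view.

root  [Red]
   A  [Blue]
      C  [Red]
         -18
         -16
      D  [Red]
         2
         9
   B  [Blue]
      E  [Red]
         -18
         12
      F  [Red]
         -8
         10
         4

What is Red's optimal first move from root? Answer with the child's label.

B

C (Red): max(-18, -16) = -16
D (Red): max(2, 9) = 9
A (Blue): min(-16, 9) = -16
E (Red): max(-18, 12) = 12
F (Red): max(-8, 10, 4) = 10
B (Blue): min(12, 10) = 10
root (Red): max(-16, 10) = 10
Red at root wants the highest of {A=-16, B=10}, so chooses B.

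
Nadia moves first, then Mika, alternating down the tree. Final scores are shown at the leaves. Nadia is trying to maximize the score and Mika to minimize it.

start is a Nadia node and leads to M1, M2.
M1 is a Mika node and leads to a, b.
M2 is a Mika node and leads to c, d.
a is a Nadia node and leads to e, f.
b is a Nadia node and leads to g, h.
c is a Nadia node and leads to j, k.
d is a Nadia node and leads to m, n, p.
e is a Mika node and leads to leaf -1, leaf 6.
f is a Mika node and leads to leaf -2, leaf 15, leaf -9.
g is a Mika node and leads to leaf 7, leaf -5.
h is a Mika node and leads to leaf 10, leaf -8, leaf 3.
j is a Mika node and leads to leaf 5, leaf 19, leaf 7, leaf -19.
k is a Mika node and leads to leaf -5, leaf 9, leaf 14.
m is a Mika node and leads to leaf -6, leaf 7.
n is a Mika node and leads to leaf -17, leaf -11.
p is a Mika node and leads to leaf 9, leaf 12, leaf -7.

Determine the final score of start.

-5

e (Mika): min(-1, 6) = -1
f (Mika): min(-2, 15, -9) = -9
a (Nadia): max(-1, -9) = -1
g (Mika): min(7, -5) = -5
h (Mika): min(10, -8, 3) = -8
b (Nadia): max(-5, -8) = -5
M1 (Mika): min(-1, -5) = -5
j (Mika): min(5, 19, 7, -19) = -19
k (Mika): min(-5, 9, 14) = -5
c (Nadia): max(-19, -5) = -5
m (Mika): min(-6, 7) = -6
n (Mika): min(-17, -11) = -17
p (Mika): min(9, 12, -7) = -7
d (Nadia): max(-6, -17, -7) = -6
M2 (Mika): min(-5, -6) = -6
start (Nadia): max(-5, -6) = -5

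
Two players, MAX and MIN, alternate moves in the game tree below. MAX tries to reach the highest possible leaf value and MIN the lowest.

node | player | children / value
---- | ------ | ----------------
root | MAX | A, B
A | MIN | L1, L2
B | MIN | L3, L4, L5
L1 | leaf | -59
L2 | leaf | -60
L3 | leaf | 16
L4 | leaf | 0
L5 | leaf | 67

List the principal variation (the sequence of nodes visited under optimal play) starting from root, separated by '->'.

root -> B -> L4

A (MIN): min(-59, -60) = -60
B (MIN): min(16, 0, 67) = 0
root (MAX): max(-60, 0) = 0
At root, MAX picks B (highest: 0).
At B, MIN picks L4 (lowest: 0).
Terminal value 0.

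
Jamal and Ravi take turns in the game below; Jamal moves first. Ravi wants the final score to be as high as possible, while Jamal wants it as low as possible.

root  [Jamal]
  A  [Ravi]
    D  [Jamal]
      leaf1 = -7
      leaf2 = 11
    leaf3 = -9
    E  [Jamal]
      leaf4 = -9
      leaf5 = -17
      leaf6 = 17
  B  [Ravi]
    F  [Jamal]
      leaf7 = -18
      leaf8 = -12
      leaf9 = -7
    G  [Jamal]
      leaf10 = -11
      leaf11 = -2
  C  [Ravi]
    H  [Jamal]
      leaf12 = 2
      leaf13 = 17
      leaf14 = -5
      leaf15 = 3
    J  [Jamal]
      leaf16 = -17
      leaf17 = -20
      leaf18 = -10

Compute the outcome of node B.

F (Jamal): min(-18, -12, -7) = -18
G (Jamal): min(-11, -2) = -11
B (Ravi): max(-18, -11) = -11

-11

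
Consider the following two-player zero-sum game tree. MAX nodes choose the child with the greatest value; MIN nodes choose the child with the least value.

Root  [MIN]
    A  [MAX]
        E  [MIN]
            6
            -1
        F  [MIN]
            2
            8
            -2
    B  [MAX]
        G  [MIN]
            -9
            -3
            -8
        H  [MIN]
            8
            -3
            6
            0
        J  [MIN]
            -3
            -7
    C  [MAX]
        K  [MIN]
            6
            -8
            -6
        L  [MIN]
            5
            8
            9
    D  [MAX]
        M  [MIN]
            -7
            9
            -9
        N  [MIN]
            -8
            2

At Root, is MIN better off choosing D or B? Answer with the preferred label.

M (MIN): min(-7, 9, -9) = -9
N (MIN): min(-8, 2) = -8
D (MAX): max(-9, -8) = -8
G (MIN): min(-9, -3, -8) = -9
H (MIN): min(8, -3, 6, 0) = -3
J (MIN): min(-3, -7) = -7
B (MAX): max(-9, -3, -7) = -3
MIN prefers the lower value; D=-8, B=-3. D is better since -8 < -3.

D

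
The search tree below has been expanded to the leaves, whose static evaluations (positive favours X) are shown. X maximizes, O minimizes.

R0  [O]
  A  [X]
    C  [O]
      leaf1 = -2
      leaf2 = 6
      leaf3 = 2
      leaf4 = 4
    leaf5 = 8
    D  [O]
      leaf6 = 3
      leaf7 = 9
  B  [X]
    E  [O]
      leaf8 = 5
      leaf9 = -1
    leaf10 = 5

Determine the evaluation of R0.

C (O): min(-2, 6, 2, 4) = -2
D (O): min(3, 9) = 3
A (X): max(-2, 8, 3) = 8
E (O): min(5, -1) = -1
B (X): max(-1, 5) = 5
R0 (O): min(8, 5) = 5

5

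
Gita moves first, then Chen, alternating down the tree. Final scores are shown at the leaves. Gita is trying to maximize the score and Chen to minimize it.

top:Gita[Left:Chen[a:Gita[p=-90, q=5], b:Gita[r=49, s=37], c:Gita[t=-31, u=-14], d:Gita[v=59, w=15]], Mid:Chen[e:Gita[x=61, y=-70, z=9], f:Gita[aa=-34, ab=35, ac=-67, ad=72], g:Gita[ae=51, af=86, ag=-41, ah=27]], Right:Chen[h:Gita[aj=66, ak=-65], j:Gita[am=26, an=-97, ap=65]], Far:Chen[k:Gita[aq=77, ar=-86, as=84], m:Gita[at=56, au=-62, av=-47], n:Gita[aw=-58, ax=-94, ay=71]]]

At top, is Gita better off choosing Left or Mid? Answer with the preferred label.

Mid

a (Gita): max(-90, 5) = 5
b (Gita): max(49, 37) = 49
c (Gita): max(-31, -14) = -14
d (Gita): max(59, 15) = 59
Left (Chen): min(5, 49, -14, 59) = -14
e (Gita): max(61, -70, 9) = 61
f (Gita): max(-34, 35, -67, 72) = 72
g (Gita): max(51, 86, -41, 27) = 86
Mid (Chen): min(61, 72, 86) = 61
Gita prefers the higher value; Left=-14, Mid=61. Mid is better since 61 > -14.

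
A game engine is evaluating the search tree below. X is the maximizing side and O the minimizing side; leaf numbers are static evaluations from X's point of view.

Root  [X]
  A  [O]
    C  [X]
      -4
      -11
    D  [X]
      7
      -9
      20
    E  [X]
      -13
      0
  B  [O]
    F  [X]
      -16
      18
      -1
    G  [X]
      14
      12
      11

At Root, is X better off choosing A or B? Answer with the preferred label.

B

C (X): max(-4, -11) = -4
D (X): max(7, -9, 20) = 20
E (X): max(-13, 0) = 0
A (O): min(-4, 20, 0) = -4
F (X): max(-16, 18, -1) = 18
G (X): max(14, 12, 11) = 14
B (O): min(18, 14) = 14
X prefers the higher value; A=-4, B=14. B is better since 14 > -4.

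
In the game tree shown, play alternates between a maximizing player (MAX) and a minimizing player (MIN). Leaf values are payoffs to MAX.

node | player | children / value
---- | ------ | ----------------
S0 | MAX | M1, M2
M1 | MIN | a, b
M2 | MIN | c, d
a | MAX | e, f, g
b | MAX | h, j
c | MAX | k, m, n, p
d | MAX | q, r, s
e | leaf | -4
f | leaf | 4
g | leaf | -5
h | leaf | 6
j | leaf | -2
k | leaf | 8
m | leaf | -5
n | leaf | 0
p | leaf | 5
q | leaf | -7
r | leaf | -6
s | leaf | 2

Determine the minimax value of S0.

a (MAX): max(-4, 4, -5) = 4
b (MAX): max(6, -2) = 6
M1 (MIN): min(4, 6) = 4
c (MAX): max(8, -5, 0, 5) = 8
d (MAX): max(-7, -6, 2) = 2
M2 (MIN): min(8, 2) = 2
S0 (MAX): max(4, 2) = 4

4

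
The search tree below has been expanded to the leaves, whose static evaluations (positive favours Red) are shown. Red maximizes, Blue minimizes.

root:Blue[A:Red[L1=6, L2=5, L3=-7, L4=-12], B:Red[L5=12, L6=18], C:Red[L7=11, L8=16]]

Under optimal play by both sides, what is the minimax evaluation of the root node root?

A (Red): max(6, 5, -7, -12) = 6
B (Red): max(12, 18) = 18
C (Red): max(11, 16) = 16
root (Blue): min(6, 18, 16) = 6

6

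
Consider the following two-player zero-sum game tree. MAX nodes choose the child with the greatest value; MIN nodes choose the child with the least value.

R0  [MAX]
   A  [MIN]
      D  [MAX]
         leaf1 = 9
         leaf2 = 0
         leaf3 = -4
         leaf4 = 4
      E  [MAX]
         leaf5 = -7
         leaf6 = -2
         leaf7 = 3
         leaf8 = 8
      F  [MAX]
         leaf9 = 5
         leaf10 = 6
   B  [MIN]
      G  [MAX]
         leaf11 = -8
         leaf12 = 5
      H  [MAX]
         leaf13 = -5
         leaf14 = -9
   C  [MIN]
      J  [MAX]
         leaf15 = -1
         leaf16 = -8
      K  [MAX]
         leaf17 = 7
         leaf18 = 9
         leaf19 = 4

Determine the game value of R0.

D (MAX): max(9, 0, -4, 4) = 9
E (MAX): max(-7, -2, 3, 8) = 8
F (MAX): max(5, 6) = 6
A (MIN): min(9, 8, 6) = 6
G (MAX): max(-8, 5) = 5
H (MAX): max(-5, -9) = -5
B (MIN): min(5, -5) = -5
J (MAX): max(-1, -8) = -1
K (MAX): max(7, 9, 4) = 9
C (MIN): min(-1, 9) = -1
R0 (MAX): max(6, -5, -1) = 6

6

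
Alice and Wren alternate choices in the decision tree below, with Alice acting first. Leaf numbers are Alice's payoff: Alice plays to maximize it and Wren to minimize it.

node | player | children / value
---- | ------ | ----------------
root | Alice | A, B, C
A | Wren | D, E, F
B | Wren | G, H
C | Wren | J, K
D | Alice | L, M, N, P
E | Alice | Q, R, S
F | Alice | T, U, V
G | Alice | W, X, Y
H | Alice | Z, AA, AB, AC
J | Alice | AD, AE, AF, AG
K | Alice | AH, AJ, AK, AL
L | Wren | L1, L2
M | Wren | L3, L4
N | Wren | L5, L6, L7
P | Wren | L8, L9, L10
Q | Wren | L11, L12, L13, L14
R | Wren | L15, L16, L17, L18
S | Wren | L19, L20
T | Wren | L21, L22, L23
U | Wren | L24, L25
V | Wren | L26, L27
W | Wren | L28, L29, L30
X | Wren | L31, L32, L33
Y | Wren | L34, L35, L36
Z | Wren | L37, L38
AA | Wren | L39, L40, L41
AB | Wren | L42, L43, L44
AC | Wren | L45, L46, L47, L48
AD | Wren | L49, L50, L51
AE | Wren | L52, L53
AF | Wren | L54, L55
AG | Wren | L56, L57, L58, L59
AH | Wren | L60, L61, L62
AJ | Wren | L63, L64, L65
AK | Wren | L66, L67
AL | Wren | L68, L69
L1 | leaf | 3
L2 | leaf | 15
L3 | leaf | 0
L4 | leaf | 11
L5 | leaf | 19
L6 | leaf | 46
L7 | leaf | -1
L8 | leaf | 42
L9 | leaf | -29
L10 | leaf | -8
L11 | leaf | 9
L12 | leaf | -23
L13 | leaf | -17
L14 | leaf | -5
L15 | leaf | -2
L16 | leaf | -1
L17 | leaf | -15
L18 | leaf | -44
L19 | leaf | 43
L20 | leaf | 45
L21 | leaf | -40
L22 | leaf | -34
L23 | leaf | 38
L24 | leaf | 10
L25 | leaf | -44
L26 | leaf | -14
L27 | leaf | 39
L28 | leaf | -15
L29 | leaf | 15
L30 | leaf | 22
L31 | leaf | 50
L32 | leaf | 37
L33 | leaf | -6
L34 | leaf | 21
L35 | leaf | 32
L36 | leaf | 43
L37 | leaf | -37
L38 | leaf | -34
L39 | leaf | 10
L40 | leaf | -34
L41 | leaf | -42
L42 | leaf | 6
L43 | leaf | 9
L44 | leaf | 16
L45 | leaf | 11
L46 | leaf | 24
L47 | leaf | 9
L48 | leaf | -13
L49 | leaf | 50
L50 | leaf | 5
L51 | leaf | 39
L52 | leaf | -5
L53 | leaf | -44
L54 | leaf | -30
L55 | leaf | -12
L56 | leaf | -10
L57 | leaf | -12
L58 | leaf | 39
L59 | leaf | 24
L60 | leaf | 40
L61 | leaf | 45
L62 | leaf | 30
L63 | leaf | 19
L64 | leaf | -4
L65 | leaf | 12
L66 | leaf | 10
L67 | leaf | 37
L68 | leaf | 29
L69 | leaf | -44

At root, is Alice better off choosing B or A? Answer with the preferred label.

B

W (Wren): min(-15, 15, 22) = -15
X (Wren): min(50, 37, -6) = -6
Y (Wren): min(21, 32, 43) = 21
G (Alice): max(-15, -6, 21) = 21
Z (Wren): min(-37, -34) = -37
AA (Wren): min(10, -34, -42) = -42
AB (Wren): min(6, 9, 16) = 6
AC (Wren): min(11, 24, 9, -13) = -13
H (Alice): max(-37, -42, 6, -13) = 6
B (Wren): min(21, 6) = 6
L (Wren): min(3, 15) = 3
M (Wren): min(0, 11) = 0
N (Wren): min(19, 46, -1) = -1
P (Wren): min(42, -29, -8) = -29
D (Alice): max(3, 0, -1, -29) = 3
Q (Wren): min(9, -23, -17, -5) = -23
R (Wren): min(-2, -1, -15, -44) = -44
S (Wren): min(43, 45) = 43
E (Alice): max(-23, -44, 43) = 43
T (Wren): min(-40, -34, 38) = -40
U (Wren): min(10, -44) = -44
V (Wren): min(-14, 39) = -14
F (Alice): max(-40, -44, -14) = -14
A (Wren): min(3, 43, -14) = -14
Alice prefers the higher value; B=6, A=-14. B is better since 6 > -14.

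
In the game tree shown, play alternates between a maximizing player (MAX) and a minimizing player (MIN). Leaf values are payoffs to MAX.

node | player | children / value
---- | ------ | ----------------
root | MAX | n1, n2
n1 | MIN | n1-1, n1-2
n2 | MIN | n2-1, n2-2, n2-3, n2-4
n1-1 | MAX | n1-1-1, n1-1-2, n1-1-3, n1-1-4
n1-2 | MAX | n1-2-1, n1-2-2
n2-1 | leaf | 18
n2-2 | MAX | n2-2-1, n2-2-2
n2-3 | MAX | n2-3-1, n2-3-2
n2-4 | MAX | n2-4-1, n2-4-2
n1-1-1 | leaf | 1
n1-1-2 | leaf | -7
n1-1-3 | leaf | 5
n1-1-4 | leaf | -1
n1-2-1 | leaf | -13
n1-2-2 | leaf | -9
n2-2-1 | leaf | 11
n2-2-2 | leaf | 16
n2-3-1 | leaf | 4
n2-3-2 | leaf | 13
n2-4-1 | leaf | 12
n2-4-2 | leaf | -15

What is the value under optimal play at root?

12

n1-1 (MAX): max(1, -7, 5, -1) = 5
n1-2 (MAX): max(-13, -9) = -9
n1 (MIN): min(5, -9) = -9
n2-2 (MAX): max(11, 16) = 16
n2-3 (MAX): max(4, 13) = 13
n2-4 (MAX): max(12, -15) = 12
n2 (MIN): min(18, 16, 13, 12) = 12
root (MAX): max(-9, 12) = 12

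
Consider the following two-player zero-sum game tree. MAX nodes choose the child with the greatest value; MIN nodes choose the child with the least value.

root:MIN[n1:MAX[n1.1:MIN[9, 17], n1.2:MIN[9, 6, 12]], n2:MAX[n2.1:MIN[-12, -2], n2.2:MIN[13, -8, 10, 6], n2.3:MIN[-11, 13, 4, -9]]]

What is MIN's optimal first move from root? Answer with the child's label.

n2

n1.1 (MIN): min(9, 17) = 9
n1.2 (MIN): min(9, 6, 12) = 6
n1 (MAX): max(9, 6) = 9
n2.1 (MIN): min(-12, -2) = -12
n2.2 (MIN): min(13, -8, 10, 6) = -8
n2.3 (MIN): min(-11, 13, 4, -9) = -11
n2 (MAX): max(-12, -8, -11) = -8
root (MIN): min(9, -8) = -8
MIN at root wants the lowest of {n1=9, n2=-8}, so chooses n2.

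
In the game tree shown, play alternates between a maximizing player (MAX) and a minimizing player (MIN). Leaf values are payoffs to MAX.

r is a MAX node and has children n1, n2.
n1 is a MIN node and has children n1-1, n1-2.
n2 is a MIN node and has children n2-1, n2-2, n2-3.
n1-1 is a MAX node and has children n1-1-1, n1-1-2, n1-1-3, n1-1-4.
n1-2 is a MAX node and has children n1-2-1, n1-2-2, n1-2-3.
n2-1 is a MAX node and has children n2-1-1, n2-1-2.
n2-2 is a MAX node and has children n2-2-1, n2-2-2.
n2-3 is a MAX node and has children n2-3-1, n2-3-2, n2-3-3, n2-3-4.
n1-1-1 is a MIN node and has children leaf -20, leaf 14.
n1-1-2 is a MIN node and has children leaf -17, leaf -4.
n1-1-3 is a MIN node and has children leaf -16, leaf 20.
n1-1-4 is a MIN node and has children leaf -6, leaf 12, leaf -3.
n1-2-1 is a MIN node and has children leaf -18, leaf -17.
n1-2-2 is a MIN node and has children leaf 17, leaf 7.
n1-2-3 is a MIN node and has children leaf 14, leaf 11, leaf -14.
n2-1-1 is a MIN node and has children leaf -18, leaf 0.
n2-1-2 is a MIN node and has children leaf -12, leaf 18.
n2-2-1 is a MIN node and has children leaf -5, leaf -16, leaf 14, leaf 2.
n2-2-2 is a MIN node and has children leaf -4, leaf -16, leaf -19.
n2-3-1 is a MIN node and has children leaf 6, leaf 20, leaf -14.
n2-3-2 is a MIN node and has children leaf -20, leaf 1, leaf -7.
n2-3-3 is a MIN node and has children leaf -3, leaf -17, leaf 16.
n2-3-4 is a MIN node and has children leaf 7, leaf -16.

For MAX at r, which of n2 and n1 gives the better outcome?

n2-1-1 (MIN): min(-18, 0) = -18
n2-1-2 (MIN): min(-12, 18) = -12
n2-1 (MAX): max(-18, -12) = -12
n2-2-1 (MIN): min(-5, -16, 14, 2) = -16
n2-2-2 (MIN): min(-4, -16, -19) = -19
n2-2 (MAX): max(-16, -19) = -16
n2-3-1 (MIN): min(6, 20, -14) = -14
n2-3-2 (MIN): min(-20, 1, -7) = -20
n2-3-3 (MIN): min(-3, -17, 16) = -17
n2-3-4 (MIN): min(7, -16) = -16
n2-3 (MAX): max(-14, -20, -17, -16) = -14
n2 (MIN): min(-12, -16, -14) = -16
n1-1-1 (MIN): min(-20, 14) = -20
n1-1-2 (MIN): min(-17, -4) = -17
n1-1-3 (MIN): min(-16, 20) = -16
n1-1-4 (MIN): min(-6, 12, -3) = -6
n1-1 (MAX): max(-20, -17, -16, -6) = -6
n1-2-1 (MIN): min(-18, -17) = -18
n1-2-2 (MIN): min(17, 7) = 7
n1-2-3 (MIN): min(14, 11, -14) = -14
n1-2 (MAX): max(-18, 7, -14) = 7
n1 (MIN): min(-6, 7) = -6
MAX prefers the higher value; n2=-16, n1=-6. n1 is better since -6 > -16.

n1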